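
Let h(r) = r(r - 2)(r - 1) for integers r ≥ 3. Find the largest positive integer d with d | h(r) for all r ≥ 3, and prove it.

d = 6

Computing the first values: h(3) = 6 and h(4) = 24; gcd(6, 24) = 6, so d ≤ 6.
We prove 6 | r(r - 2)(r - 1) for all r ≥ 3 by induction on r.
Base step (r = 3): h(3) = 6 = 6·(1), so 6 | h(3).
Suppose the result is true for r = i, i.e. 6 | h(i). Then
h(i+1) − h(i) = (i-1)·i·(i+1) − (i-2)·(i-1)·i = (i-1)·i·[(i+1) − (i-2)] = 3·(i-1)·i. The product of 2 consecutive integers is divisible by (2)! = 2, so h(i+1) − h(i) is divisible by 3·2 = 6. By the inductive hypothesis 6 | h(i), hence 6 | h(i+1).
By the principle of mathematical induction, the result holds for all r ≥ 3.
Therefore the largest such d is 6.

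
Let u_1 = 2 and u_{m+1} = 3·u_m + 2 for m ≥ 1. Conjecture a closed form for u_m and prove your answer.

u_m = 3^m - 1

Computing the first terms: u_1 = 2, u_2 = 8, u_3 = 26. This suggests u_m = 3^m - 1.
For the base case m = 1: the formula gives 2 = 2 = u_1.
Inductive step: assume the claim holds for m = r, so u_r = 3^r - 1.
Then u_{r+1} = 3·u_r + 2 = 3·(3^r - 1) + 2 = 3^(r + 1) - 1,
which is the claimed formula at m = r+1.
Hence, by induction on m, the claim holds for every m ≥ 1.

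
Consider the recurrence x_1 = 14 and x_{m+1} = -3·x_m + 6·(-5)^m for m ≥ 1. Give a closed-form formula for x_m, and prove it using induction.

x_m = -(-3)^(m - 1) - 3(-5)^m

Computing the first terms: x_1 = 14, x_2 = -72, x_3 = 366. This suggests x_m = -(-3)^(m - 1) - 3(-5)^m.
When m = 1: the formula gives 14 = 14 = x_1.
Inductive step: assume the claim holds for m = i, so x_i = -(-3)^(i - 1) - 3(-5)^i.
Then x_{i+1} = -3·x_i + 6·(-5)^i = -3·(-(-3)^(i - 1) - 3(-5)^i) + 6·(-5)^i = -(-3)^i - 3(-5)^(i + 1) = -(-3)^((i+1) - 1) - 3(-5)^(i+1),
which is the claimed formula at m = i+1.
This completes the induction.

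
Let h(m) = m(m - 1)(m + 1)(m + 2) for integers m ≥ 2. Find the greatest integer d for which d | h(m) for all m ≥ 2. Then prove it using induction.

d = 24

Computing the first values: h(2) = 24 and h(3) = 120; gcd(24, 120) = 24, so d ≤ 24.
We prove 24 | m(m - 1)(m + 1)(m + 2) for all m ≥ 2 by induction on m.
For the base case m = 2: h(2) = 24 = 24·(1), so 24 | h(2).
Inductive step: suppose the statement holds for some k ≥ 2, i.e. 24 | h(k). Then
h(k+1) − h(k) = k·(k+1)·(k+2)·(k+3) − (k-1)·k·(k+1)·(k+2) = k·(k+1)·(k+2)·[(k+3) − (k-1)] = 4·k·(k+1)·(k+2). The product of 3 consecutive integers is divisible by (3)! = 6, so h(k+1) − h(k) is divisible by 4·6 = 24. By the inductive hypothesis 24 | h(k), hence 24 | h(k+1).
By the principle of mathematical induction, the result holds for all m ≥ 2.
Therefore the largest such d is 24.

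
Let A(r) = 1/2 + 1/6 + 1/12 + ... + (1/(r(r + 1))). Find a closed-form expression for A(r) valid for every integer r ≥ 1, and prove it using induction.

A(r) = r/(r + 1)

We claim A(r) = r/(r + 1) for all r ≥ 1.
Base case (r = 1): A(1) = 1/2, and the closed form gives 1/2. They agree.
Inductive step: assume the claim holds for r = j, so A(j) = j/(j + 1).
Then A(j+1) = A(j) + (1/((j + 1)(j + 2))) = (j/(j + 1)) + (1/((j + 1)(j + 2))).
Simplifying, A(j+1) = (j + 1)/(j + 2) = (j+1)/((j+1) + 1),
which is the closed form with r = j+1.
This completes the induction.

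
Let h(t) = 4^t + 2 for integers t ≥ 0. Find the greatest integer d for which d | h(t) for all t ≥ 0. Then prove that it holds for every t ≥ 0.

d = 3

Computing the first values: h(0) = 3 and h(1) = 6; gcd(3, 6) = 3, so d ≤ 3.
We prove 3 | 4^t + 2 for all t ≥ 0 by induction on t.
Base step (t = 0): h(0) = 3 = 3·(1), so 3 | h(0).
Inductive step: assume the claim holds for t = r, i.e. 3 | h(r). Then
h(r+1) = 4^(r+1) + 2 = 4·(4^r + 2) - 6 = 4·h(r) - 6. The first term is divisible by 3 by the inductive hypothesis, and -6 is divisible by 3. Hence 3 | h(r+1).
By induction, the statement is established for all t ≥ 0.
Therefore the largest such d is 3.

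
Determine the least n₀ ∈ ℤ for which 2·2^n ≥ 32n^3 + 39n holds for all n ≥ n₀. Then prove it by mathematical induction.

At n = 16: 131072 < 131696, so the inequality fails and n₀ ≥ 17. We prove 2·2^n ≥ 32n^3 + 39n for all n ≥ 17.
For the base case n = 17: 2·2^n = 262144 and 32n^3 + 39n = 157879, so 262144 ≥ 157879.
Inductive step: suppose the statement holds for some i ≥ 17, so 2·2^i ≥ 32i^3 + 39i.
Then 2·2^(i + 1) = 2·(2·2^i) ≥ 2·(32i^3 + 39i).
Also, for i ≥ 17 we have 2·(32i^3 + 39i) ≥ 32(i+1)^3 + 39(i+1), since 2·(32i^3 + 39i) − (32(i+1)^3 + 39(i+1)) = 32i^3 - 96i^2 - 57i - 71, which is nonnegative for all i ≥ 17.
Combining, 2·2^(i + 1) ≥ 32(i+1)^3 + 39(i+1).
This completes the induction.
Hence the smallest such n₀ is 17.

n₀ = 17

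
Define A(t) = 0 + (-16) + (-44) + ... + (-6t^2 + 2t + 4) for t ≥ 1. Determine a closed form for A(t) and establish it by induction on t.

A(t) = -2t(t - 1)(t + 2)

We claim A(t) = -2t(t - 1)(t + 2) for all t ≥ 1.
Base case (t = 1): A(1) = 0, and the closed form gives 0. They agree.
Suppose the result is true for t = i, so A(i) = 2i(-i^2 - i + 2).
Then A(i+1) = A(i) + (2i(-3i - 5)) = (2i(-i^2 - i + 2)) + (2i(-3i - 5)).
Simplifying, A(i+1) = -2i(i + 1)(i + 3) = -2(i+1)((i+1) - 1)((i+1) + 2),
which is the closed form with t = i+1.
By the principle of mathematical induction, the result holds for all t ≥ 1.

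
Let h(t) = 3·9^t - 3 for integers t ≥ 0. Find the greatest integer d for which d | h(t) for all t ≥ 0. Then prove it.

Computing the first values: h(0) = 0 and h(1) = 24; gcd(0, 24) = 24, so d ≤ 24.
We prove 24 | 3·9^t - 3 for all t ≥ 0 by induction on t.
For the base case t = 0: h(0) = 0 = 24·(0), so 24 | h(0).
Suppose the result is true for t = m, i.e. 24 | h(m). Then
h(m+1) = 3·9^(m+1) - 3 = 9·(3·9^m - 3) + 24 = 9·h(m) + 24. The first term is divisible by 24 by the inductive hypothesis, and 24 is divisible by 24. Hence 24 | h(m+1).
This completes the induction.
Therefore the largest such d is 24.

d = 24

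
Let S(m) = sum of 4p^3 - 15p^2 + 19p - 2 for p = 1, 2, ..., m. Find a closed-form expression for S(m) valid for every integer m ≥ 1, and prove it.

We claim S(m) = m(m^3 - 3m^2 + 3m + 5) for all m ≥ 1.
Base step (m = 1): S(1) = 6, and the closed form gives 6. They agree.
For the inductive step, assume it holds for an arbitrary p ≥ 1, so S(p) = p(p^3 - 3p^2 + 3p + 5).
Then S(p+1) = S(p) + (4p^3 - 3p^2 + p + 6) = (p(p^3 - 3p^2 + 3p + 5)) + (4p^3 - 3p^2 + p + 6).
Simplifying, S(p+1) = (p + 1)(p^3 + 6) = (p+1)((p+1)^3 - 3(p+1)^2 + 3(p+1) + 5),
which is the closed form with m = p+1.
This completes the induction.

S(m) = m(m^3 - 3m^2 + 3m + 5)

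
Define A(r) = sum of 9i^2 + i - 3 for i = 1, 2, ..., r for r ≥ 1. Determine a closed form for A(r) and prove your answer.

A(r) = r(3r^2 + 5r - 1)

We claim A(r) = r(3r^2 + 5r - 1) for all r ≥ 1.
When r = 1: A(1) = 7, and the closed form gives 7. They agree.
For the inductive step, assume it holds for an arbitrary i ≥ 1, so A(i) = i(3i^2 + 5i - 1).
Then A(i+1) = A(i) + (i + 9(i + 1)^2 - 2) = (i(3i^2 + 5i - 1)) + (i + 9(i + 1)^2 - 2).
Simplifying, A(i+1) = (i + 1)(3i^2 + 11i + 7) = (i+1)(3(i+1)^2 + 5(i+1) - 1),
which is the closed form with r = i+1.
This completes the induction.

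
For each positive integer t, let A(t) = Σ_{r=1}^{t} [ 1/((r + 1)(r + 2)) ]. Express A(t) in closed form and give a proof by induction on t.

We claim A(t) = t/(2(t + 2)) for all t ≥ 1.
For the base case t = 1: A(1) = 1/6, and the closed form gives 1/6. They agree.
Suppose the result is true for t = r, so A(r) = r/(2(r + 2)).
Then A(r+1) = A(r) + (1/((r + 2)(r + 3))) = (r/(2(r + 2))) + (1/((r + 2)(r + 3))).
Simplifying, A(r+1) = (r + 1)/(2(r + 3)) = (r+1)/(2((r+1) + 2)),
which is the closed form with t = r+1.
This completes the induction.

A(t) = t/(2(t + 2))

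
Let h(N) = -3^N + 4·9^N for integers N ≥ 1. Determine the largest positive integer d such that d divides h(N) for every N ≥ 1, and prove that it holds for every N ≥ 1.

d = 3

Computing the first values: h(1) = 33 and h(2) = 315; gcd(33, 315) = 3, so d ≤ 3.
We prove 3 | -3^N + 4·9^N for all N ≥ 1 by induction on N.
Base case (N = 1): h(1) = 33 = 3·(11), so 3 | h(1).
Inductive step: assume the claim holds for N = p, i.e. 3 | h(p). Then
h(p+1) − 9·h(p) = (-3^(p+1) + 4·9^(p+1)) − 9·(-3^p + 4·9^p) = (-1)·3^p·(3 − 9) = (6)·3^p. Since 3 | h(p) by the inductive hypothesis, 3 | 9·h(p); and 3 | 6 since 6 = 3·2. Therefore 3 | h(p+1).
By the principle of mathematical induction, the result holds for all N ≥ 1.
Therefore the largest such d is 3.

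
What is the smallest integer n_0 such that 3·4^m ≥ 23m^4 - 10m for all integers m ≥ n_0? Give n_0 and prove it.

At m = 7: 49152 < 55153, so the inequality fails and n_0 ≥ 8. We prove 3·4^m ≥ 23m^4 - 10m for all m ≥ 8.
When m = 8: 3·4^m = 196608 and 23m^4 - 10m = 94128, so 196608 ≥ 94128.
For the inductive step, assume it holds for an arbitrary r ≥ 8, so 3·4^r ≥ 23r^4 - 10r.
Then 3·4^(r + 1) = 4·(3·4^r) ≥ 4·(23r^4 - 10r).
Also, for r ≥ 8 we have 4·(23r^4 - 10r) ≥ 23(r+1)^4 - 10(r+1), since 4·(23r^4 - 10r) − (23(r+1)^4 - 10(r+1)) = 69r^4 - 92r^3 - 138r^2 - 122r - 13, which is nonnegative for all r ≥ 8.
Combining, 3·4^(r + 1) ≥ 23(r+1)^4 - 10(r+1).
By the principle of mathematical induction, the result holds for all m ≥ 8.
Hence the smallest such n_0 is 8.

n_0 = 8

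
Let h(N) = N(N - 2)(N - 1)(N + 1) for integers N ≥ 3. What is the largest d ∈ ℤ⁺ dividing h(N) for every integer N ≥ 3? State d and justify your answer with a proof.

Computing the first values: h(3) = 24 and h(4) = 120; gcd(24, 120) = 24, so d ≤ 24.
We prove 24 | N(N - 2)(N - 1)(N + 1) for all N ≥ 3 by induction on N.
Base step (N = 3): h(3) = 24 = 24·(1), so 24 | h(3).
Suppose the result is true for N = r, i.e. 24 | h(r). Then
h(r+1) − h(r) = (r-1)·r·(r+1)·(r+2) − (r-2)·(r-1)·r·(r+1) = (r-1)·r·(r+1)·[(r+2) − (r-2)] = 4·(r-1)·r·(r+1). The product of 3 consecutive integers is divisible by (3)! = 6, so h(r+1) − h(r) is divisible by 4·6 = 24. By the inductive hypothesis 24 | h(r), hence 24 | h(r+1).
Hence, by induction on N, the claim holds for every N ≥ 3.
Therefore the largest such d is 24.

d = 24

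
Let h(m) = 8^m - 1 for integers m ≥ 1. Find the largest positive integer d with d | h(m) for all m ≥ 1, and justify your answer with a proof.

d = 7

Computing the first values: h(1) = 7 and h(2) = 63; gcd(7, 63) = 7, so d ≤ 7.
We prove 7 | 8^m - 1 for all m ≥ 1 by induction on m.
For the base case m = 1: h(1) = 7 = 7·(1), so 7 | h(1).
For the inductive step, assume it holds for an arbitrary r ≥ 1, i.e. 7 | h(r). Then
8^{r+1} − 1^{r+1} = 8·8^r − 1·1^r = 8·(8^r − 1^r) + (7)·1^r. The first term is divisible by 7 by the inductive hypothesis, and the second term (7)·1^r is divisible by 7 since 7 | 7. Hence 7 | h(r+1).
By the principle of mathematical induction, the result holds for all m ≥ 1.
Therefore the largest such d is 7.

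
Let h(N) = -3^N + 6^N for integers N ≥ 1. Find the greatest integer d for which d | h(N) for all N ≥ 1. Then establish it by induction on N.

Computing the first values: h(1) = 3 and h(2) = 27; gcd(3, 27) = 3, so d ≤ 3.
We prove 3 | -3^N + 6^N for all N ≥ 1 by induction on N.
When N = 1: h(1) = 3 = 3·(1), so 3 | h(1).
Inductive step: assume the claim holds for N = p, i.e. 3 | h(p). Then
6^{p+1} − 3^{p+1} = 6·6^p − 3·3^p = 6·(6^p − 3^p) + (3)·3^p. The first term is divisible by 3 by the inductive hypothesis, and the second term (3)·3^p is divisible by 3 since 3 | 3. Hence 3 | h(p+1).
Hence, by induction on N, the claim holds for every N ≥ 1.
Therefore the largest such d is 3.

d = 3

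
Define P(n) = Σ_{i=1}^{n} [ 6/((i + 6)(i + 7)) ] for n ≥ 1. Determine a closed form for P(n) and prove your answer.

P(n) = 6n/(7(n + 7))

We claim P(n) = 6n/(7(n + 7)) for all n ≥ 1.
Base case (n = 1): P(1) = 3/28, and the closed form gives 3/28. They agree.
Inductive step: suppose the statement holds for some i ≥ 1, so P(i) = 6i/(7(i + 7)).
Then P(i+1) = P(i) + (6/((i + 7)(i + 8))) = (6i/(7(i + 7))) + (6/((i + 7)(i + 8))).
Simplifying, P(i+1) = 6(i + 1)/(7(i + 8)) = 6(i+1)/(7((i+1) + 7)),
which is the closed form with n = i+1.
By the principle of mathematical induction, the result holds for all n ≥ 1.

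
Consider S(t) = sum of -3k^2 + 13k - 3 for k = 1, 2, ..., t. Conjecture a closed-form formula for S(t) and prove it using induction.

We claim S(t) = -t(t^2 - 5t - 3) for all t ≥ 1.
For the base case t = 1: S(1) = 7, and the closed form gives 7. They agree.
Inductive step: assume the claim holds for t = k, so S(k) = k(-k^2 + 5k + 3).
Then S(k+1) = S(k) + (-3k^2 + 7k + 7) = (k(-k^2 + 5k + 3)) + (-3k^2 + 7k + 7).
Simplifying, S(k+1) = -(k + 1)(k^2 - 3k - 7) = -(k+1)((k+1)^2 - 5(k+1) - 3),
which is the closed form with t = k+1.
This completes the induction.

S(t) = -t(t^2 - 5t - 3)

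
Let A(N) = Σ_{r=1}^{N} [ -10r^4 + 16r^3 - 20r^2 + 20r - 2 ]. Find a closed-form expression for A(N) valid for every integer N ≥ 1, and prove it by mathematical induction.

We claim A(N) = -N(2N^4 + N^3 + 2N^2 - 4N - 5) for all N ≥ 1.
Base step (N = 1): A(1) = 4, and the closed form gives 4. They agree.
Inductive step: assume the claim holds for N = r, so A(r) = r(-2r^4 - r^3 - 2r^2 + 4r + 5).
Then A(r+1) = A(r) + (-10r^4 - 24r^3 - 32r^2 - 12r + 4) = (r(-2r^4 - r^3 - 2r^2 + 4r + 5)) + (-10r^4 - 24r^3 - 32r^2 - 12r + 4).
Simplifying, A(r+1) = -(r + 1)(2r^4 + 9r^3 + 17r^2 + 11r - 4) = -(r+1)(2(r+1)^4 + (r+1)^3 + 2(r+1)^2 - 4(r+1) - 5),
which is the closed form with N = r+1.
This completes the induction.

A(N) = -N(2N^4 + N^3 + 2N^2 - 4N - 5)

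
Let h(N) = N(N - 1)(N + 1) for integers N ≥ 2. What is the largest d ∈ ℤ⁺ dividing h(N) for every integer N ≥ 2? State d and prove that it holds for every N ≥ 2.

d = 6

Computing the first values: h(2) = 6 and h(3) = 24; gcd(6, 24) = 6, so d ≤ 6.
We prove 6 | N(N - 1)(N + 1) for all N ≥ 2 by induction on N.
For the base case N = 2: h(2) = 6 = 6·(1), so 6 | h(2).
Inductive step: assume the claim holds for N = m, i.e. 6 | h(m). Then
h(m+1) − h(m) = m·(m+1)·(m+2) − (m-1)·m·(m+1) = m·(m+1)·[(m+2) − (m-1)] = 3·m·(m+1). The product of 2 consecutive integers is divisible by (2)! = 2, so h(m+1) − h(m) is divisible by 3·2 = 6. By the inductive hypothesis 6 | h(m), hence 6 | h(m+1).
This completes the induction.
Therefore the largest such d is 6.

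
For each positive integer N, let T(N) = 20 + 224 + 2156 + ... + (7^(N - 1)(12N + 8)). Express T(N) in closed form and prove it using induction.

T(N) = 7^N(2N + 1) - 1

We claim T(N) = 7^N(2N + 1) - 1 for all N ≥ 1.
Base step (N = 1): T(1) = 20, and the closed form gives 20. They agree.
Inductive step: suppose the statement holds for some r ≥ 1, so T(r) = 7^r(2r + 1) - 1.
Then T(r+1) = T(r) + (7^r(12r + 20)) = (7^r(2r + 1) - 1) + (7^r(12r + 20)).
Simplifying, T(r+1) = 14·7^r·r + 21·7^r - 1 = 7^(r+1)(2(r+1) + 1) - 1,
which is the closed form with N = r+1.
By the principle of mathematical induction, the result holds for all N ≥ 1.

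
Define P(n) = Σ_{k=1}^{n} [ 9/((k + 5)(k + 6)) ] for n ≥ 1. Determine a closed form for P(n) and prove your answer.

We claim P(n) = 3n/(2(n + 6)) for all n ≥ 1.
When n = 1: P(1) = 3/14, and the closed form gives 3/14. They agree.
Inductive step: suppose the statement holds for some k ≥ 1, so P(k) = 3k/(2(k + 6)).
Then P(k+1) = P(k) + (9/((k + 6)(k + 7))) = (3k/(2(k + 6))) + (9/((k + 6)(k + 7))).
Simplifying, P(k+1) = 3(k + 1)/(2(k + 7)) = 3(k+1)/(2((k+1) + 6)),
which is the closed form with n = k+1.
By induction, the statement is established for all n ≥ 1.

P(n) = 3n/(2(n + 6))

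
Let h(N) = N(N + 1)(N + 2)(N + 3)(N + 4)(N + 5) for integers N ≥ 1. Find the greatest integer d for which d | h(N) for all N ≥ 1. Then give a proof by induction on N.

Computing the first values: h(1) = 720 and h(2) = 5040; gcd(720, 5040) = 720, so d ≤ 720.
We prove 720 | N(N + 1)(N + 2)(N + 3)(N + 4)(N + 5) for all N ≥ 1 by induction on N.
When N = 1: h(1) = 720 = 720·(1), so 720 | h(1).
For the inductive step, assume it holds for an arbitrary p ≥ 1, i.e. 720 | h(p). Then
h(p+1) − h(p) = (p+1)·(p+2)·(p+3)·(p+4)·(p+5)·(p+6) − p·(p+1)·(p+2)·(p+3)·(p+4)·(p+5) = (p+1)·(p+2)·(p+3)·(p+4)·(p+5)·[(p+6) − p] = 6·(p+1)·(p+2)·(p+3)·(p+4)·(p+5). The product of 5 consecutive integers is divisible by (5)! = 120, so h(p+1) − h(p) is divisible by 6·120 = 720. By the inductive hypothesis 720 | h(p), hence 720 | h(p+1).
By the principle of mathematical induction, the result holds for all N ≥ 1.
Therefore the largest such d is 720.

d = 720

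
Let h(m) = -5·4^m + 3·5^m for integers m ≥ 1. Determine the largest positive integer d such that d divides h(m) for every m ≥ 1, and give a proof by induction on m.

Computing the first values: h(1) = -5 and h(2) = -5; gcd(-5, -5) = 5, so d ≤ 5.
We prove 5 | -5·4^m + 3·5^m for all m ≥ 1 by induction on m.
Base case (m = 1): h(1) = -5 = 5·(-1), so 5 | h(1).
Inductive step: assume the claim holds for m = k, i.e. 5 | h(k). Then
h(k+1) − 5·h(k) = (-5·4^(k+1) + 3·5^(k+1)) − 5·(-5·4^k + 3·5^k) = (-5)·4^k·(4 − 5) = (5)·4^k. Since 5 | h(k) by the inductive hypothesis, 5 | 5·h(k); and 5 | 5 since 5 = 5·1. Therefore 5 | h(k+1).
Hence, by induction on m, the claim holds for every m ≥ 1.
Therefore the largest such d is 5.

d = 5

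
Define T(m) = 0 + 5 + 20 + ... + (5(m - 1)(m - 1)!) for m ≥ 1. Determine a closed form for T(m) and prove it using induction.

T(m) = 5m! - 5

We claim T(m) = 5m! - 5 for all m ≥ 1.
Base step (m = 1): T(1) = 0, and the closed form gives 0. They agree.
Suppose the result is true for m = i, so T(i) = 5i! - 5.
Then T(i+1) = T(i) + (5i·i!) = (5i! - 5) + (5i·i!).
Simplifying, T(i+1) = 5(i+1)! - 5,
which is the closed form with m = i+1.
By the principle of mathematical induction, the result holds for all m ≥ 1.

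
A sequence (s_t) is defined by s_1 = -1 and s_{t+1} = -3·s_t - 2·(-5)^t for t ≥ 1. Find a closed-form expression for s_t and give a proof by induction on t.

s_t = 4(-3)^(t - 1) + (-5)^t

Computing the first terms: s_1 = -1, s_2 = 13, s_3 = -89. This suggests s_t = 4(-3)^(t - 1) + (-5)^t.
Base case (t = 1): the formula gives -1 = -1 = s_1.
For the inductive step, assume it holds for an arbitrary r ≥ 1, so s_r = 4(-3)^(r - 1) + (-5)^r.
Then s_{r+1} = -3·s_r - 2·(-5)^r = -3·(4(-3)^(r - 1) + (-5)^r) - 2·(-5)^r = 4(-3)^r + (-5)^(r + 1) = 4(-3)^((r+1) - 1) + (-5)^(r+1),
which is the claimed formula at t = r+1.
By induction, the statement is established for all t ≥ 1.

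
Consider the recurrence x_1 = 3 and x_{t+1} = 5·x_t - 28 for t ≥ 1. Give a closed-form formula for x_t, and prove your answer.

Computing the first terms: x_1 = 3, x_2 = -13, x_3 = -93. This suggests x_t = -4·5^(t - 1) + 7.
For the base case t = 1: the formula gives 3 = 3 = x_1.
Inductive step: suppose the statement holds for some p ≥ 1, so x_p = -4·5^(p - 1) + 7.
Then x_{p+1} = 5·x_p - 28 = 5·(-4·5^(p - 1) + 7) - 28 = -4·5^p + 7 = -4·5^((p+1) - 1) + 7,
which is the claimed formula at t = p+1.
This completes the induction.

x_t = -4·5^(t - 1) + 7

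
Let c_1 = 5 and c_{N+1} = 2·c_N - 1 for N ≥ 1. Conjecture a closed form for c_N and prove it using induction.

Computing the first terms: c_1 = 5, c_2 = 9, c_3 = 17. This suggests c_N = 2^(N + 1) + 1.
Base case (N = 1): the formula gives 5 = 5 = c_1.
Suppose the result is true for N = r, so c_r = 2^(r + 1) + 1.
Then c_{r+1} = 2·c_r - 1 = 2·(2^(r + 1) + 1) - 1 = 2^(r + 2) + 1 = 2^((r+1) + 1) + 1,
which is the claimed formula at N = r+1.
This completes the induction.

c_N = 2^(N + 1) + 1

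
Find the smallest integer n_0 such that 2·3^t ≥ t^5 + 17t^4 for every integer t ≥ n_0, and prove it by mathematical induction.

At t = 11: 354294 < 409948, so the inequality fails and n_0 ≥ 12. We prove 2·3^t ≥ t^5 + 17t^4 for all t ≥ 12.
For the base case t = 12: 2·3^t = 1062882 and t^5 + 17t^4 = 601344, so 1062882 ≥ 601344.
Suppose the result is true for t = p, so 2·3^p ≥ p^5 + 17p^4.
Then 2·3^(p + 1) = 3·(2·3^p) ≥ 3·(p^5 + 17p^4).
Also, for p ≥ 12 we have 3·(p^5 + 17p^4) ≥ (p+1)^5 + 17(p+1)^4, since 3·(p^5 + 17p^4) − ((p+1)^5 + 17(p+1)^4) = 2p^5 + 29p^4 - 78p^3 - 112p^2 - 73p - 18, which is nonnegative for all p ≥ 12.
Combining, 2·3^(p + 1) ≥ (p+1)^5 + 17(p+1)^4.
By induction, the statement is established for all t ≥ 12.
Hence the smallest such n_0 is 12.

n_0 = 12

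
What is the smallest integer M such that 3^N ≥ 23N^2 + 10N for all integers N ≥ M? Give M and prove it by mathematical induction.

At N = 6: 729 < 888, so the inequality fails and M ≥ 7. We prove 3^N ≥ 23N^2 + 10N for all N ≥ 7.
Base step (N = 7): 3^N = 2187 and 23N^2 + 10N = 1197, so 2187 ≥ 1197.
Inductive step: assume the claim holds for N = m, so 3^m ≥ 23m^2 + 10m.
Then 3^(m + 1) = 3·(3^m) ≥ 3·(23m^2 + 10m).
Also, for m ≥ 7 we have 3·(23m^2 + 10m) ≥ 23(m+1)^2 + 10(m+1), since 3·(23m^2 + 10m) − (23(m+1)^2 + 10(m+1)) = 46m^2 - 26m - 33, which is nonnegative for all m ≥ 7.
Combining, 3^(m + 1) ≥ 23(m+1)^2 + 10(m+1).
Hence, by induction on N, the claim holds for every N ≥ 7.
Hence the smallest such M is 7.

M = 7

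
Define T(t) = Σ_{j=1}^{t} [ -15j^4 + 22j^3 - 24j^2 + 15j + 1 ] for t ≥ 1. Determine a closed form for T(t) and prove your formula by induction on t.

We claim T(t) = -t(3t^4 + 2t^3 + 2t^2 - t - 5) for all t ≥ 1.
Base case (t = 1): T(1) = -1, and the closed form gives -1. They agree.
Inductive step: suppose the statement holds for some j ≥ 1, so T(j) = j(-3j^4 - 2j^3 - 2j^2 + j + 5).
Then T(j+1) = T(j) + (-15j^4 - 38j^3 - 48j^2 - 27j - 1) = (j(-3j^4 - 2j^3 - 2j^2 + j + 5)) + (-15j^4 - 38j^3 - 48j^2 - 27j - 1).
Simplifying, T(j+1) = -(j + 1)(3j^4 + 14j^3 + 26j^2 + 21j + 1) = -(j+1)(3(j+1)^4 + 2(j+1)^3 + 2(j+1)^2 - (j+1) - 5),
which is the closed form with t = j+1.
By induction, the statement is established for all t ≥ 1.

T(t) = -t(3t^4 + 2t^3 + 2t^2 - t - 5)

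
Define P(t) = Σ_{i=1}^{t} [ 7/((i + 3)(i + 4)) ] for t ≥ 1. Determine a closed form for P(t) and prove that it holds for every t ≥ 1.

P(t) = 7t/(4(t + 4))

We claim P(t) = 7t/(4(t + 4)) for all t ≥ 1.
When t = 1: P(1) = 7/20, and the closed form gives 7/20. They agree.
Inductive step: suppose the statement holds for some i ≥ 1, so P(i) = 7i/(4(i + 4)).
Then P(i+1) = P(i) + (7/((i + 4)(i + 5))) = (7i/(4(i + 4))) + (7/((i + 4)(i + 5))).
Simplifying, P(i+1) = 7(i + 1)/(4(i + 5)) = 7(i+1)/(4((i+1) + 4)),
which is the closed form with t = i+1.
Hence, by induction on t, the claim holds for every t ≥ 1.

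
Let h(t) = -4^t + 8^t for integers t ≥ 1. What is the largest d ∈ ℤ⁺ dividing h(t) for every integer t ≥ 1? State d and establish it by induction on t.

d = 4

Computing the first values: h(1) = 4 and h(2) = 48; gcd(4, 48) = 4, so d ≤ 4.
We prove 4 | -4^t + 8^t for all t ≥ 1 by induction on t.
For the base case t = 1: h(1) = 4 = 4·(1), so 4 | h(1).
Inductive step: assume the claim holds for t = p, i.e. 4 | h(p). Then
8^{p+1} − 4^{p+1} = 8·8^p − 4·4^p = 8·(8^p − 4^p) + (4)·4^p. The first term is divisible by 4 by the inductive hypothesis, and the second term (4)·4^p is divisible by 4 since 4 | 4. Hence 4 | h(p+1).
This completes the induction.
Therefore the largest such d is 4.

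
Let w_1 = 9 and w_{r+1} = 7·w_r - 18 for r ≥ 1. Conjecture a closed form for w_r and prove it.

Computing the first terms: w_1 = 9, w_2 = 45, w_3 = 297. This suggests w_r = 6·7^(r - 1) + 3.
For the base case r = 1: the formula gives 9 = 9 = w_1.
Suppose the result is true for r = j, so w_j = 6·7^(j - 1) + 3.
Then w_{j+1} = 7·w_j - 18 = 7·(6·7^(j - 1) + 3) - 18 = 6·7^j + 3 = 6·7^((j+1) - 1) + 3,
which is the claimed formula at r = j+1.
By the principle of mathematical induction, the result holds for all r ≥ 1.

w_r = 6·7^(r - 1) + 3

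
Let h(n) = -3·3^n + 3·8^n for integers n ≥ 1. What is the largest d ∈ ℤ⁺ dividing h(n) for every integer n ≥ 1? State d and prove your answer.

d = 15

Computing the first values: h(1) = 15 and h(2) = 165; gcd(15, 165) = 15, so d ≤ 15.
We prove 15 | -3·3^n + 3·8^n for all n ≥ 1 by induction on n.
Base case (n = 1): h(1) = 15 = 15·(1), so 15 | h(1).
Suppose the result is true for n = r, i.e. 15 | h(r). Then
h(r+1) − 8·h(r) = (-3·3^(r+1) + 3·8^(r+1)) − 8·(-3·3^r + 3·8^r) = (-3)·3^r·(3 − 8) = (15)·3^r. Since 15 | h(r) by the inductive hypothesis, 15 | 8·h(r); and 15 | 15 since 15 = 15·1. Therefore 15 | h(r+1).
This completes the induction.
Therefore the largest such d is 15.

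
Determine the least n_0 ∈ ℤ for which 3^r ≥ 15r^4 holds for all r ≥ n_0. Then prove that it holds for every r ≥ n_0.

At r = 11: 177147 < 219615, so the inequality fails and n_0 ≥ 12. We prove 3^r ≥ 15r^4 for all r ≥ 12.
When r = 12: 3^r = 531441 and 15r^4 = 311040, so 531441 ≥ 311040.
Suppose the result is true for r = m, so 3^m ≥ 15m^4.
Then 3^(m + 1) = 3·(3^m) ≥ 3·(15m^4).
Also, for m ≥ 12 we have 3·(15m^4) ≥ 15(m+1)^4, since 3 ≥ (1 + 1/m)^4 for all m ≥ 12.
Combining, 3^(m + 1) ≥ 15(m+1)^4.
This completes the induction.
Hence the smallest such n_0 is 12.

n_0 = 12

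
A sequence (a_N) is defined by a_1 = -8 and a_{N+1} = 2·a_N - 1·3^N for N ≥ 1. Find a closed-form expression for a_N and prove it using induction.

a_N = -5·2^(N - 1) - 3^N

Computing the first terms: a_1 = -8, a_2 = -19, a_3 = -47. This suggests a_N = -5·2^(N - 1) - 3^N.
Base case (N = 1): the formula gives -8 = -8 = a_1.
Inductive step: suppose the statement holds for some i ≥ 1, so a_i = -5·2^(i - 1) - 3^i.
Then a_{i+1} = 2·a_i - 1·3^i = 2·(-5·2^(i - 1) - 3^i) - 1·3^i = -5·2^i - 3^(i + 1) = -5·2^((i+1) - 1) - 3^(i+1),
which is the claimed formula at N = i+1.
By induction, the statement is established for all N ≥ 1.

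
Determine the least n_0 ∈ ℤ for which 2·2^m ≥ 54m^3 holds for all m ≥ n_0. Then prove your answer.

At m = 17: 262144 < 265302, so the inequality fails and n_0 ≥ 18. We prove 2·2^m ≥ 54m^3 for all m ≥ 18.
Base step (m = 18): 2·2^m = 524288 and 54m^3 = 314928, so 524288 ≥ 314928.
Inductive step: suppose the statement holds for some k ≥ 18, so 2·2^k ≥ 54k^3.
Then 2·2^(k + 1) = 2·(2·2^k) ≥ 2·(54k^3).
Also, for k ≥ 18 we have 2·(54k^3) ≥ 54(k+1)^3, since 2 ≥ (1 + 1/k)^3 for all k ≥ 18.
Combining, 2·2^(k + 1) ≥ 54(k+1)^3.
By the principle of mathematical induction, the result holds for all m ≥ 18.
Hence the smallest such n_0 is 18.

n_0 = 18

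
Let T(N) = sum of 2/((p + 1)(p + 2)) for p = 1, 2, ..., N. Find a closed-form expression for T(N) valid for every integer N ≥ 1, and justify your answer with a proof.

T(N) = N/(N + 2)

We claim T(N) = N/(N + 2) for all N ≥ 1.
For the base case N = 1: T(1) = 1/3, and the closed form gives 1/3. They agree.
Inductive step: assume the claim holds for N = p, so T(p) = p/(p + 2).
Then T(p+1) = T(p) + (2/((p + 2)(p + 3))) = (p/(p + 2)) + (2/((p + 2)(p + 3))).
Simplifying, T(p+1) = (p + 1)/(p + 3) = (p+1)/((p+1) + 2),
which is the closed form with N = p+1.
Hence, by induction on N, the claim holds for every N ≥ 1.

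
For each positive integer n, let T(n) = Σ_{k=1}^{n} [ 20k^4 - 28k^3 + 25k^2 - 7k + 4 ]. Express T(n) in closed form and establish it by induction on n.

T(n) = n(4n^4 + 3n^3 + n^2 + 2n + 4)

We claim T(n) = n(4n^4 + 3n^3 + n^2 + 2n + 4) for all n ≥ 1.
Base step (n = 1): T(1) = 14, and the closed form gives 14. They agree.
Inductive step: suppose the statement holds for some k ≥ 1, so T(k) = k(4k^4 + 3k^3 + k^2 + 2k + 4).
Then T(k+1) = T(k) + (20k^4 + 52k^3 + 61k^2 + 39k + 14) = (k(4k^4 + 3k^3 + k^2 + 2k + 4)) + (20k^4 + 52k^3 + 61k^2 + 39k + 14).
Simplifying, T(k+1) = (k + 1)(4k^4 + 19k^3 + 34k^2 + 29k + 14) = (k+1)(4(k+1)^4 + 3(k+1)^3 + (k+1)^2 + 2(k+1) + 4),
which is the closed form with n = k+1.
This completes the induction.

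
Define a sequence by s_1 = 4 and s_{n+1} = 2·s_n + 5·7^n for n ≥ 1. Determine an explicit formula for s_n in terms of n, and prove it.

Computing the first terms: s_1 = 4, s_2 = 43, s_3 = 331. This suggests s_n = -3·2^(n - 1) + 7^n.
For the base case n = 1: the formula gives 4 = 4 = s_1.
Inductive step: assume the claim holds for n = r, so s_r = -3·2^(r - 1) + 7^r.
Then s_{r+1} = 2·s_r + 5·7^r = 2·(-3·2^(r - 1) + 7^r) + 5·7^r = -3·2^r + 7^(r + 1) = -3·2^((r+1) - 1) + 7^(r+1),
which is the claimed formula at n = r+1.
This completes the induction.

s_n = -3·2^(n - 1) + 7^n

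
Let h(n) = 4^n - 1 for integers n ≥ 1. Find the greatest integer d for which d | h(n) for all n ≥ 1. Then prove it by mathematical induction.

d = 3

Computing the first values: h(1) = 3 and h(2) = 15; gcd(3, 15) = 3, so d ≤ 3.
We prove 3 | 4^n - 1 for all n ≥ 1 by induction on n.
Base step (n = 1): h(1) = 3 = 3·(1), so 3 | h(1).
Inductive step: assume the claim holds for n = m, i.e. 3 | h(m). Then
4^{m+1} − 1^{m+1} = 4·4^m − 1·1^m = 4·(4^m − 1^m) + (3)·1^m. The first term is divisible by 3 by the inductive hypothesis, and the second term (3)·1^m is divisible by 3 since 3 | 3. Hence 3 | h(m+1).
By the principle of mathematical induction, the result holds for all n ≥ 1.
Therefore the largest such d is 3.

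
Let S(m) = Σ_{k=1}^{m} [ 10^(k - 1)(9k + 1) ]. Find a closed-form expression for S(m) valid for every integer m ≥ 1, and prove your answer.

We claim S(m) = 10^m·m for all m ≥ 1.
When m = 1: S(1) = 10, and the closed form gives 10. They agree.
For the inductive step, assume it holds for an arbitrary k ≥ 1, so S(k) = 10^k·k.
Then S(k+1) = S(k) + (10^k(9k + 10)) = (10^k·k) + (10^k(9k + 10)).
Simplifying, S(k+1) = 10^(k + 1)(k + 1) = 10^(k+1)·(k+1),
which is the closed form with m = k+1.
By the principle of mathematical induction, the result holds for all m ≥ 1.

S(m) = 10^m·m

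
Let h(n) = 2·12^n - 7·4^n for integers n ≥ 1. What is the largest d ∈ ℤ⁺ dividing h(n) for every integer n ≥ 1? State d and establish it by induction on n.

d = 4

Computing the first values: h(1) = -4 and h(2) = 176; gcd(-4, 176) = 4, so d ≤ 4.
We prove 4 | 2·12^n - 7·4^n for all n ≥ 1 by induction on n.
Base step (n = 1): h(1) = -4 = 4·(-1), so 4 | h(1).
Inductive step: suppose the statement holds for some i ≥ 1, i.e. 4 | h(i). Then
h(i+1) − 12·h(i) = (2·12^(i+1) - 7·4^(i+1)) − 12·(2·12^i - 7·4^i) = (-7)·4^i·(4 − 12) = (56)·4^i. Since 4 | h(i) by the inductive hypothesis, 4 | 12·h(i); and 4 | 56 since 56 = 4·14. Therefore 4 | h(i+1).
By induction, the statement is established for all n ≥ 1.
Therefore the largest such d is 4.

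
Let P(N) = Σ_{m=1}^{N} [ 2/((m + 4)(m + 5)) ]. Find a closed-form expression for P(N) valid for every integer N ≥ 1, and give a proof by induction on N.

P(N) = 2N/(5(N + 5))

We claim P(N) = 2N/(5(N + 5)) for all N ≥ 1.
Base step (N = 1): P(1) = 1/15, and the closed form gives 1/15. They agree.
Inductive step: assume the claim holds for N = m, so P(m) = 2m/(5(m + 5)).
Then P(m+1) = P(m) + (2/((m + 5)(m + 6))) = (2m/(5(m + 5))) + (2/((m + 5)(m + 6))).
Simplifying, P(m+1) = 2(m + 1)/(5(m + 6)) = 2(m+1)/(5((m+1) + 5)),
which is the closed form with N = m+1.
By induction, the statement is established for all N ≥ 1.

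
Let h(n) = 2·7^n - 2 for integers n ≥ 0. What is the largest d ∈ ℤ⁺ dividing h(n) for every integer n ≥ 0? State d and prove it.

d = 12

Computing the first values: h(0) = 0 and h(1) = 12; gcd(0, 12) = 12, so d ≤ 12.
We prove 12 | 2·7^n - 2 for all n ≥ 0 by induction on n.
Base step (n = 0): h(0) = 0 = 12·(0), so 12 | h(0).
Inductive step: assume the claim holds for n = k, i.e. 12 | h(k). Then
h(k+1) = 2·7^(k+1) - 2 = 7·(2·7^k - 2) + 12 = 7·h(k) + 12. The first term is divisible by 12 by the inductive hypothesis, and 12 is divisible by 12. Hence 12 | h(k+1).
Hence, by induction on n, the claim holds for every n ≥ 0.
Therefore the largest such d is 12.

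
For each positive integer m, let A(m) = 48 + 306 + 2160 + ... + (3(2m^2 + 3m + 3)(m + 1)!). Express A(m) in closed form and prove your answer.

A(m) = (6m + 3)(m + 2)! - 6

We claim A(m) = (6m + 3)(m + 2)! - 6 for all m ≥ 1.
For the base case m = 1: A(1) = 48, and the closed form gives 48. They agree.
Inductive step: assume the claim holds for m = j, so A(j) = (6j + 3)(j + 2)! - 6.
Then A(j+1) = A(j) + (3(2j^2 + 7j + 8)(j + 2)!) = ((6j + 3)(j + 2)! - 6) + (3(2j^2 + 7j + 8)(j + 2)!).
Simplifying, A(j+1) = (6(j+1) + 3)((j+1) + 2)! - 6,
which is the closed form with m = j+1.
By induction, the statement is established for all m ≥ 1.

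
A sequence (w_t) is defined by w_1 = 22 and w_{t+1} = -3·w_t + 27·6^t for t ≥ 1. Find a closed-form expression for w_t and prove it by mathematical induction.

w_t = 4(-3)^(t - 1) + 3·6^t

Computing the first terms: w_1 = 22, w_2 = 96, w_3 = 684. This suggests w_t = 4(-3)^(t - 1) + 3·6^t.
Base case (t = 1): the formula gives 22 = 22 = w_1.
Inductive step: assume the claim holds for t = p, so w_p = 4(-3)^(p - 1) + 3·6^p.
Then w_{p+1} = -3·w_p + 27·6^p = -3·(4(-3)^(p - 1) + 3·6^p) + 27·6^p = 4(-3)^p + 3·6^(p + 1) = 4(-3)^((p+1) - 1) + 3·6^(p+1),
which is the claimed formula at t = p+1.
By induction, the statement is established for all t ≥ 1.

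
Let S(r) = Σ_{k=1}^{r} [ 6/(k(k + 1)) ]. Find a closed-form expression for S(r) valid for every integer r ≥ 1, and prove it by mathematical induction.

S(r) = 6r/(r + 1)

We claim S(r) = 6r/(r + 1) for all r ≥ 1.
Base step (r = 1): S(1) = 3, and the closed form gives 3. They agree.
For the inductive step, assume it holds for an arbitrary k ≥ 1, so S(k) = 6k/(k + 1).
Then S(k+1) = S(k) + (6/((k + 1)(k + 2))) = (6k/(k + 1)) + (6/((k + 1)(k + 2))).
Simplifying, S(k+1) = 6(k + 1)/(k + 2) = 6(k+1)/((k+1) + 1),
which is the closed form with r = k+1.
By induction, the statement is established for all r ≥ 1.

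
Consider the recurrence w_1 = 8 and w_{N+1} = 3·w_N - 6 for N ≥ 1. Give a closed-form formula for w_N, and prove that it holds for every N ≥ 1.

w_N = 5·3^(N - 1) + 3

Computing the first terms: w_1 = 8, w_2 = 18, w_3 = 48. This suggests w_N = 5·3^(N - 1) + 3.
Base step (N = 1): the formula gives 8 = 8 = w_1.
Inductive step: suppose the statement holds for some k ≥ 1, so w_k = 5·3^(k - 1) + 3.
Then w_{k+1} = 3·w_k - 6 = 3·(5·3^(k - 1) + 3) - 6 = 5·3^k + 3 = 5·3^((k+1) - 1) + 3,
which is the claimed formula at N = k+1.
By induction, the statement is established for all N ≥ 1.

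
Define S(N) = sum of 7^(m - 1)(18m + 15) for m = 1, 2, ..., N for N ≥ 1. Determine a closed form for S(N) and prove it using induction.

We claim S(N) = 7^N(3N + 2) - 2 for all N ≥ 1.
Base step (N = 1): S(1) = 33, and the closed form gives 33. They agree.
For the inductive step, assume it holds for an arbitrary m ≥ 1, so S(m) = 7^m(3m + 2) - 2.
Then S(m+1) = S(m) + (7^m(18m + 33)) = (7^m(3m + 2) - 2) + (7^m(18m + 33)).
Simplifying, S(m+1) = 21·7^m·m + 35·7^m - 2 = 7^(m+1)(3(m+1) + 2) - 2,
which is the closed form with N = m+1.
Hence, by induction on N, the claim holds for every N ≥ 1.

S(N) = 7^N(3N + 2) - 2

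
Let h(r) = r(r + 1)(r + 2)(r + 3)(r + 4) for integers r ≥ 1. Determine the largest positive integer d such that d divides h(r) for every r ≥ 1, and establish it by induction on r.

d = 120

Computing the first values: h(1) = 120 and h(2) = 720; gcd(120, 720) = 120, so d ≤ 120.
We prove 120 | r(r + 1)(r + 2)(r + 3)(r + 4) for all r ≥ 1 by induction on r.
Base step (r = 1): h(1) = 120 = 120·(1), so 120 | h(1).
Inductive step: suppose the statement holds for some k ≥ 1, i.e. 120 | h(k). Then
h(k+1) − h(k) = (k+1)·(k+2)·(k+3)·(k+4)·(k+5) − k·(k+1)·(k+2)·(k+3)·(k+4) = (k+1)·(k+2)·(k+3)·(k+4)·[(k+5) − k] = 5·(k+1)·(k+2)·(k+3)·(k+4). The product of 4 consecutive integers is divisible by (4)! = 24, so h(k+1) − h(k) is divisible by 5·24 = 120. By the inductive hypothesis 120 | h(k), hence 120 | h(k+1).
This completes the induction.
Therefore the largest such d is 120.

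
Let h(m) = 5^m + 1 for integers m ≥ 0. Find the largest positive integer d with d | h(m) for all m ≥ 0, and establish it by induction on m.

Computing the first values: h(0) = 2 and h(1) = 6; gcd(2, 6) = 2, so d ≤ 2.
We prove 2 | 5^m + 1 for all m ≥ 0 by induction on m.
Base step (m = 0): h(0) = 2 = 2·(1), so 2 | h(0).
Inductive step: assume the claim holds for m = k, i.e. 2 | h(k). Then
h(k+1) = 5^(k+1) + 1 = 5·(5^k + 1) - 4 = 5·h(k) - 4. The first term is divisible by 2 by the inductive hypothesis, and -4 is divisible by 2. Hence 2 | h(k+1).
By the principle of mathematical induction, the result holds for all m ≥ 0.
Therefore the largest such d is 2.

d = 2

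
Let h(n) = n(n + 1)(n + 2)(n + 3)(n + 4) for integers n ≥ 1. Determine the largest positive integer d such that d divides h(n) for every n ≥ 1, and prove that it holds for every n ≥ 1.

Computing the first values: h(1) = 120 and h(2) = 720; gcd(120, 720) = 120, so d ≤ 120.
We prove 120 | n(n + 1)(n + 2)(n + 3)(n + 4) for all n ≥ 1 by induction on n.
For the base case n = 1: h(1) = 120 = 120·(1), so 120 | h(1).
For the inductive step, assume it holds for an arbitrary j ≥ 1, i.e. 120 | h(j). Then
h(j+1) − h(j) = (j+1)·(j+2)·(j+3)·(j+4)·(j+5) − j·(j+1)·(j+2)·(j+3)·(j+4) = (j+1)·(j+2)·(j+3)·(j+4)·[(j+5) − j] = 5·(j+1)·(j+2)·(j+3)·(j+4). The product of 4 consecutive integers is divisible by (4)! = 24, so h(j+1) − h(j) is divisible by 5·24 = 120. By the inductive hypothesis 120 | h(j), hence 120 | h(j+1).
By induction, the statement is established for all n ≥ 1.
Therefore the largest such d is 120.

d = 120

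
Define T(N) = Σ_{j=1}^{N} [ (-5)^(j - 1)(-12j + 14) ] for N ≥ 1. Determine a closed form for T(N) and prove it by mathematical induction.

We claim T(N) = 2(-5)^N(N - 1) + 2 for all N ≥ 1.
Base step (N = 1): T(1) = 2, and the closed form gives 2. They agree.
Inductive step: assume the claim holds for N = j, so T(j) = 2(-5)^j(j - 1) + 2.
Then T(j+1) = T(j) + ((-5)^j(-12j + 2)) = (2(-5)^j(j - 1) + 2) + ((-5)^j(-12j + 2)).
Simplifying, T(j+1) = -10(-5)^j·j + 2 = 2(-5)^(j+1)((j+1) - 1) + 2,
which is the closed form with N = j+1.
By induction, the statement is established for all N ≥ 1.

T(N) = 2(-5)^N(N - 1) + 2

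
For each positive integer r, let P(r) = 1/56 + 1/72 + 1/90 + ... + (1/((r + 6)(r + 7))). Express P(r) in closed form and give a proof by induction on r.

P(r) = r/(7(r + 7))

We claim P(r) = r/(7(r + 7)) for all r ≥ 1.
Base step (r = 1): P(1) = 1/56, and the closed form gives 1/56. They agree.
Suppose the result is true for r = j, so P(j) = j/(7(j + 7)).
Then P(j+1) = P(j) + (1/((j + 7)(j + 8))) = (j/(7(j + 7))) + (1/((j + 7)(j + 8))).
Simplifying, P(j+1) = (j + 1)/(7(j + 8)) = (j+1)/(7((j+1) + 7)),
which is the closed form with r = j+1.
By induction, the statement is established for all r ≥ 1.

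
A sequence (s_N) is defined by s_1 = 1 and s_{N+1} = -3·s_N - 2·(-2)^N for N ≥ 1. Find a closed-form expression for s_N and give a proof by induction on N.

s_N = (-2)^(N + 1) + (-3)^N

Computing the first terms: s_1 = 1, s_2 = 1, s_3 = -11. This suggests s_N = (-2)^(N + 1) + (-3)^N.
For the base case N = 1: the formula gives 1 = 1 = s_1.
Suppose the result is true for N = i, so s_i = (-2)^(i + 1) + (-3)^i.
Then s_{i+1} = -3·s_i - 2·(-2)^i = -3·((-2)^(i + 1) + (-3)^i) - 2·(-2)^i = (-2)^(i + 2) + (-3)^(i + 1) = (-2)^((i+1) + 1) + (-3)^(i+1),
which is the claimed formula at N = i+1.
By the principle of mathematical induction, the result holds for all N ≥ 1.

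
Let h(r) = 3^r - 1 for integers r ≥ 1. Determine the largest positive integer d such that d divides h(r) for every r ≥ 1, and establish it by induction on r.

d = 2

Computing the first values: h(1) = 2 and h(2) = 8; gcd(2, 8) = 2, so d ≤ 2.
We prove 2 | 3^r - 1 for all r ≥ 1 by induction on r.
Base case (r = 1): h(1) = 2 = 2·(1), so 2 | h(1).
Suppose the result is true for r = k, i.e. 2 | h(k). Then
3^{k+1} − 1^{k+1} = 3·3^k − 1·1^k = 3·(3^k − 1^k) + (2)·1^k. The first term is divisible by 2 by the inductive hypothesis, and the second term (2)·1^k is divisible by 2 since 2 | 2. Hence 2 | h(k+1).
Hence, by induction on r, the claim holds for every r ≥ 1.
Therefore the largest such d is 2.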